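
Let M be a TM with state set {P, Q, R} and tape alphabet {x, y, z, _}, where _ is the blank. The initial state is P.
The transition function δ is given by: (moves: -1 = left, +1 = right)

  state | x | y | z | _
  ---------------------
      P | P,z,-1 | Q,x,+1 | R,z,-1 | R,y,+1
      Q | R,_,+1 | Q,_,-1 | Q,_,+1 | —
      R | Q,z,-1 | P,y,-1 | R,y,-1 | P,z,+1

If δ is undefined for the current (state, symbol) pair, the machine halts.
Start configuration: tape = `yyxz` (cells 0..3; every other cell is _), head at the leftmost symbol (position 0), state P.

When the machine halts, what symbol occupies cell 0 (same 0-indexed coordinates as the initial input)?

P | _[y]yxz_   read y → write x, move +1, go to Q
Q | _x[y]xz_   read y → write _, move -1, go to Q
Q | _[x]_xz_   read x → write _, move +1, go to R
R | __[_]xz_   read _ → write z, move +1, go to P
P | __z[x]z_   read x → write z, move -1, go to P
P | __[z]zz_   read z → write z, move -1, go to R
R | _[_]zzz_   read _ → write z, move +1, go to P
P | _z[z]zz_   read z → write z, move -1, go to R
R | _[z]zzz_   read z → write y, move -1, go to R
R | [_]yzzz_   read _ → write z, move +1, go to P
P | z[y]zzz_   read y → write x, move +1, go to Q
Q | zx[z]zz_   read z → write _, move +1, go to Q
Q | zx_[z]z_   read z → write _, move +1, go to Q
Q | zx__[z]_   read z → write _, move +1, go to Q
Q | zx___[_]
Cell 0 holds x when M halts.

x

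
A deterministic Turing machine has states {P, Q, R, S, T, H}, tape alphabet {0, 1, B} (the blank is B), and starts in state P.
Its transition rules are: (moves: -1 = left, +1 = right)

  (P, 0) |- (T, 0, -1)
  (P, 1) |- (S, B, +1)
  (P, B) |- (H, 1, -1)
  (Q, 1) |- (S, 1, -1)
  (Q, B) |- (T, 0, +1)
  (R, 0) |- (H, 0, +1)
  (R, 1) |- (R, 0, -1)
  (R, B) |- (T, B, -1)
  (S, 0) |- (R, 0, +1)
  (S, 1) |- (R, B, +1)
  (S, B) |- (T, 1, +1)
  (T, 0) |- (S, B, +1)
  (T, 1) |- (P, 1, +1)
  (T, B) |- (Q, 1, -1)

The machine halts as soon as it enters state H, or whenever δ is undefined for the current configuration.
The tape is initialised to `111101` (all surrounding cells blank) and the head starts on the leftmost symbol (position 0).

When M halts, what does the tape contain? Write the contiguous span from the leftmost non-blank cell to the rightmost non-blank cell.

0110101

P | B[1]11101   read 1 → write B, move +1, go to S
S | BB[1]1101   read 1 → write B, move +1, go to R
R | BBB[1]101   read 1 → write 0, move -1, go to R
R | BB[B]0101   read B → write B, move -1, go to T
T | B[B]B0101   read B → write 1, move -1, go to Q
Q | [B]1B0101   read B → write 0, move +1, go to T
T | 0[1]B0101   read 1 → write 1, move +1, go to P
P | 01[B]0101   read B → write 1, move -1, go to H
H | 0[1]10101
The non-blank tape span at halt is 0110101.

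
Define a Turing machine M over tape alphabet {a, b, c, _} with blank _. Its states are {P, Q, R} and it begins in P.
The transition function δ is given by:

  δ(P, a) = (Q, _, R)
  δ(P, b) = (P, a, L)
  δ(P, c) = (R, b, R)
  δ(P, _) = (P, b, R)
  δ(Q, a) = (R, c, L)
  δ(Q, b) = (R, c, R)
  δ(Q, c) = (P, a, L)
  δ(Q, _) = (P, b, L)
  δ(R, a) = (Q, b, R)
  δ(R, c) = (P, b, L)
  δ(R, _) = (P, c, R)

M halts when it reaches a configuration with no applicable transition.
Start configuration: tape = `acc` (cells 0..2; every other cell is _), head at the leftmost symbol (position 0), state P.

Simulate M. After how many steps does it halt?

20

state=P head=0 tape=_[a]cc_   (P,a)→(Q,_,R)
state=Q head=1 tape=__[c]c_   (Q,c)→(P,a,L)
state=P head=0 tape=_[_]ac_   (P,_)→(P,b,R)
state=P head=1 tape=_b[a]c_   (P,a)→(Q,_,R)
state=Q head=2 tape=_b_[c]_   (Q,c)→(P,a,L)
state=P head=1 tape=_b[_]a_   (P,_)→(P,b,R)
state=P head=2 tape=_bb[a]_   (P,a)→(Q,_,R)
state=Q head=3 tape=_bb_[_]   (Q,_)→(P,b,L)
state=P head=2 tape=_bb[_]b   (P,_)→(P,b,R)
state=P head=3 tape=_bbb[b]   (P,b)→(P,a,L)
state=P head=2 tape=_bb[b]a   (P,b)→(P,a,L)
state=P head=1 tape=_b[b]aa   (P,b)→(P,a,L)
state=P head=0 tape=_[b]aaa   (P,b)→(P,a,L)
state=P head=-1 tape=[_]aaaa   (P,_)→(P,b,R)
state=P head=0 tape=b[a]aaa   (P,a)→(Q,_,R)
state=Q head=1 tape=b_[a]aa   (Q,a)→(R,c,L)
state=R head=0 tape=b[_]caa   (R,_)→(P,c,R)
state=P head=1 tape=bc[c]aa   (P,c)→(R,b,R)
state=R head=2 tape=bcb[a]a   (R,a)→(Q,b,R)
state=Q head=3 tape=bcbb[a]   (Q,a)→(R,c,L)
state=R head=2 tape=bcb[b]c
M halts after 20 transitions.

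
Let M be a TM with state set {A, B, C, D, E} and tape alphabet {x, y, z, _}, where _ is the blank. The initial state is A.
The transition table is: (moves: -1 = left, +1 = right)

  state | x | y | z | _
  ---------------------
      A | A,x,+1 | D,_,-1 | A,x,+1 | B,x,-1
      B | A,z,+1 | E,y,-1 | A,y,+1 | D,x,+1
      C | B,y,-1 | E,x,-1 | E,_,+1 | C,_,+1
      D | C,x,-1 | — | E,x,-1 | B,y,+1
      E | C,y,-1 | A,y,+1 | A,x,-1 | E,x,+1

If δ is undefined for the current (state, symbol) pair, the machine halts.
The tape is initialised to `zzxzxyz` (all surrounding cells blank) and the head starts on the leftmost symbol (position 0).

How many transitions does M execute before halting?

A | _[z]zxzxyz   read z → write x, move +1, go to A
A | _x[z]xzxyz   read z → write x, move +1, go to A
A | _xx[x]zxyz   read x → write x, move +1, go to A
A | _xxx[z]xyz   read z → write x, move +1, go to A
A | _xxxx[x]yz   read x → write x, move +1, go to A
A | _xxxxx[y]z   read y → write _, move -1, go to D
D | _xxxx[x]_z   read x → write x, move -1, go to C
C | _xxx[x]x_z   read x → write y, move -1, go to B
B | _xx[x]yx_z   read x → write z, move +1, go to A
A | _xxz[y]x_z   read y → write _, move -1, go to D
D | _xx[z]_x_z   read z → write x, move -1, go to E
E | _x[x]x_x_z   read x → write y, move -1, go to C
C | _[x]yx_x_z   read x → write y, move -1, go to B
B | [_]yyx_x_z   read _ → write x, move +1, go to D
D | x[y]yx_x_z
M halts after 14 transitions.

14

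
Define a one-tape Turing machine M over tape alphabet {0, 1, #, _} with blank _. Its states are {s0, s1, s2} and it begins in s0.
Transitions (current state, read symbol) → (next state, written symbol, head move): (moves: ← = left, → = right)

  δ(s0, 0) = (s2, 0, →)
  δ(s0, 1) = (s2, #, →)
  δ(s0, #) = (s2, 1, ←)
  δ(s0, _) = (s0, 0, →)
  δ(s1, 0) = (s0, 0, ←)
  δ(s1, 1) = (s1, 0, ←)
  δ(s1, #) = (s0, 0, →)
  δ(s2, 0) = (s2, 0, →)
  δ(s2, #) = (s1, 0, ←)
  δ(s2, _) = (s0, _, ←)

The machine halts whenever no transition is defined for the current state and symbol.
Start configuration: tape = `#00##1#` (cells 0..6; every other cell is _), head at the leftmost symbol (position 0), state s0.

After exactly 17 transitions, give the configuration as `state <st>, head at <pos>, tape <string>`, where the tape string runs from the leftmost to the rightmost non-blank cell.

state s2, head at 5, tape 00#00001#

state=s0 head=0 tape=__[#]00##1#   (s0,#)→(s2,1,←)
state=s2 head=-1 tape=_[_]100##1#   (s2,_)→(s0,_,←)
state=s0 head=-2 tape=[_]_100##1#   (s0,_)→(s0,0,→)
state=s0 head=-1 tape=0[_]100##1#   (s0,_)→(s0,0,→)
state=s0 head=0 tape=00[1]00##1#   (s0,1)→(s2,#,→)
state=s2 head=1 tape=00#[0]0##1#   (s2,0)→(s2,0,→)
state=s2 head=2 tape=00#0[0]##1#   (s2,0)→(s2,0,→)
state=s2 head=3 tape=00#00[#]#1#   (s2,#)→(s1,0,←)
state=s1 head=2 tape=00#0[0]0#1#   (s1,0)→(s0,0,←)
state=s0 head=1 tape=00#[0]00#1#   (s0,0)→(s2,0,→)
state=s2 head=2 tape=00#0[0]0#1#   (s2,0)→(s2,0,→)
state=s2 head=3 tape=00#00[0]#1#   (s2,0)→(s2,0,→)
state=s2 head=4 tape=00#000[#]1#   (s2,#)→(s1,0,←)
state=s1 head=3 tape=00#00[0]01#   (s1,0)→(s0,0,←)
state=s0 head=2 tape=00#0[0]001#   (s0,0)→(s2,0,→)
state=s2 head=3 tape=00#00[0]01#   (s2,0)→(s2,0,→)
state=s2 head=4 tape=00#000[0]1#   (s2,0)→(s2,0,→)
state=s2 head=5 tape=00#0000[1]#
After 17 steps: state s2, head at 5, tape 00#00001#.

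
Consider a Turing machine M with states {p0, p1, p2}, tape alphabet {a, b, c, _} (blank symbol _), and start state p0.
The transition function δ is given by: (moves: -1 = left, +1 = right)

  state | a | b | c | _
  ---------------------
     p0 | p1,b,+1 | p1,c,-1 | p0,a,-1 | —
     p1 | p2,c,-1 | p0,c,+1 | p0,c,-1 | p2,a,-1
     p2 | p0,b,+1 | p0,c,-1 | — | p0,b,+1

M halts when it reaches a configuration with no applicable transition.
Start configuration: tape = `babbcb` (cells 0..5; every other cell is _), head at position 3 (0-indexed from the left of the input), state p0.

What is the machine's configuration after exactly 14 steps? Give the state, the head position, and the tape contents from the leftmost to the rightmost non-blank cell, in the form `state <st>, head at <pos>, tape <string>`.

state p0, head at -1, tape cccccacb

p0 | __bab[b]cb   read b → write c, move -1, go to p1
p1 | __ba[b]ccb   read b → write c, move +1, go to p0
p0 | __bac[c]cb   read c → write a, move -1, go to p0
p0 | __ba[c]acb   read c → write a, move -1, go to p0
p0 | __b[a]aacb   read a → write b, move +1, go to p1
p1 | __bb[a]acb   read a → write c, move -1, go to p2
p2 | __b[b]cacb   read b → write c, move -1, go to p0
p0 | __[b]ccacb   read b → write c, move -1, go to p1
p1 | _[_]cccacb   read _ → write a, move -1, go to p2
p2 | [_]acccacb   read _ → write b, move +1, go to p0
p0 | b[a]cccacb   read a → write b, move +1, go to p1
p1 | bb[c]ccacb   read c → write c, move -1, go to p0
p0 | b[b]cccacb   read b → write c, move -1, go to p1
p1 | [b]ccccacb   read b → write c, move +1, go to p0
p0 | c[c]cccacb
After 14 steps: state p0, head at -1, tape cccccacb.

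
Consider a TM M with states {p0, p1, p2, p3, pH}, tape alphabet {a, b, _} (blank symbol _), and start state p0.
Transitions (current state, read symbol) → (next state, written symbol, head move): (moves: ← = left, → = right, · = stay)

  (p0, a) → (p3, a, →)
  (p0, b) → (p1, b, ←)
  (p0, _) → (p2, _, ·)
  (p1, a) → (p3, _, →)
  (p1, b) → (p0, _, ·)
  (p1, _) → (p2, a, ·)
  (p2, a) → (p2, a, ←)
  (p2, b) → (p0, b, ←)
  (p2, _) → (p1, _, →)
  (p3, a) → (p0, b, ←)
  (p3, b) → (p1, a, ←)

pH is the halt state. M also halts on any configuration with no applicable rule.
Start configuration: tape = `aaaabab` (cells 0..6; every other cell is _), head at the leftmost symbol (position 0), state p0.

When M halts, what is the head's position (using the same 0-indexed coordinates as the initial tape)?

8

state=p0 head=0 tape=[a]aaabab__   (p0,a)→(p3,a,→)
state=p3 head=1 tape=a[a]aabab__   (p3,a)→(p0,b,←)
state=p0 head=0 tape=[a]baabab__   (p0,a)→(p3,a,→)
state=p3 head=1 tape=a[b]aabab__   (p3,b)→(p1,a,←)
state=p1 head=0 tape=[a]aaabab__   (p1,a)→(p3,_,→)
state=p3 head=1 tape=_[a]aabab__   (p3,a)→(p0,b,←)
state=p0 head=0 tape=[_]baabab__   (p0,_)→(p2,_,·)
state=p2 head=0 tape=[_]baabab__   (p2,_)→(p1,_,→)
state=p1 head=1 tape=_[b]aabab__   (p1,b)→(p0,_,·)
state=p0 head=1 tape=_[_]aabab__   (p0,_)→(p2,_,·)
state=p2 head=1 tape=_[_]aabab__   (p2,_)→(p1,_,→)
state=p1 head=2 tape=__[a]abab__   (p1,a)→(p3,_,→)
state=p3 head=3 tape=___[a]bab__   (p3,a)→(p0,b,←)
state=p0 head=2 tape=__[_]bbab__   (p0,_)→(p2,_,·)
state=p2 head=2 tape=__[_]bbab__   (p2,_)→(p1,_,→)
state=p1 head=3 tape=___[b]bab__   (p1,b)→(p0,_,·)
state=p0 head=3 tape=___[_]bab__   (p0,_)→(p2,_,·)
state=p2 head=3 tape=___[_]bab__   (p2,_)→(p1,_,→)
state=p1 head=4 tape=____[b]ab__   (p1,b)→(p0,_,·)
state=p0 head=4 tape=____[_]ab__   (p0,_)→(p2,_,·)
state=p2 head=4 tape=____[_]ab__   (p2,_)→(p1,_,→)
state=p1 head=5 tape=_____[a]b__   (p1,a)→(p3,_,→)
state=p3 head=6 tape=______[b]__   (p3,b)→(p1,a,←)
state=p1 head=5 tape=_____[_]a__   (p1,_)→(p2,a,·)
state=p2 head=5 tape=_____[a]a__   (p2,a)→(p2,a,←)
state=p2 head=4 tape=____[_]aa__   (p2,_)→(p1,_,→)
state=p1 head=5 tape=_____[a]a__   (p1,a)→(p3,_,→)
state=p3 head=6 tape=______[a]__   (p3,a)→(p0,b,←)
state=p0 head=5 tape=_____[_]b__   (p0,_)→(p2,_,·)
state=p2 head=5 tape=_____[_]b__   (p2,_)→(p1,_,→)
state=p1 head=6 tape=______[b]__   (p1,b)→(p0,_,·)
state=p0 head=6 tape=______[_]__   (p0,_)→(p2,_,·)
state=p2 head=6 tape=______[_]__   (p2,_)→(p1,_,→)
state=p1 head=7 tape=_______[_]_   (p1,_)→(p2,a,·)
state=p2 head=7 tape=_______[a]_   (p2,a)→(p2,a,←)
state=p2 head=6 tape=______[_]a_   (p2,_)→(p1,_,→)
state=p1 head=7 tape=_______[a]_   (p1,a)→(p3,_,→)
state=p3 head=8 tape=________[_]
At halt the head is at cell 8.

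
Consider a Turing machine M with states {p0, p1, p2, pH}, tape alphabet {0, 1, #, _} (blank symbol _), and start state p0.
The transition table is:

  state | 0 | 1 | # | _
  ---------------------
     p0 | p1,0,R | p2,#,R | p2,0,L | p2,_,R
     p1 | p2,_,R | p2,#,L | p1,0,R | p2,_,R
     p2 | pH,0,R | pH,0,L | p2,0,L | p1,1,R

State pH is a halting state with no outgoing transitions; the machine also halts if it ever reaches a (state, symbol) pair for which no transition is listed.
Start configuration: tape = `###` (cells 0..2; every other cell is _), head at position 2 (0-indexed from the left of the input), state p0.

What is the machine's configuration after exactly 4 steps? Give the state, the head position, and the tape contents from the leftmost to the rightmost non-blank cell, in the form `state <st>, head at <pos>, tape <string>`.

state p1, head at 0, tape 1000

state=p0 head=2 tape=_##[#]   (p0,#)→(p2,0,L)
state=p2 head=1 tape=_#[#]0   (p2,#)→(p2,0,L)
state=p2 head=0 tape=_[#]00   (p2,#)→(p2,0,L)
state=p2 head=-1 tape=[_]000   (p2,_)→(p1,1,R)
state=p1 head=0 tape=1[0]00
After 4 steps: state p1, head at 0, tape 1000.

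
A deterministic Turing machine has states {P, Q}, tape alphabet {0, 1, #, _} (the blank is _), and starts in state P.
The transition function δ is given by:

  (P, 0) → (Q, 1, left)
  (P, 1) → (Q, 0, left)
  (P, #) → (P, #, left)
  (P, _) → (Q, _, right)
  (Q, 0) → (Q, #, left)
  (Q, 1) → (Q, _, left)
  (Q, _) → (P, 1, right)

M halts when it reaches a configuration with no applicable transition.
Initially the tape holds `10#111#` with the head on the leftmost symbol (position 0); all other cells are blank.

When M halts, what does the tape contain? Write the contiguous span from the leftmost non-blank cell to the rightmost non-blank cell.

state=P head=0 tape=___[1]0#111#   (P,1)→(Q,0,left)
state=Q head=-1 tape=__[_]00#111#   (Q,_)→(P,1,right)
state=P head=0 tape=__1[0]0#111#   (P,0)→(Q,1,left)
state=Q head=-1 tape=__[1]10#111#   (Q,1)→(Q,_,left)
state=Q head=-2 tape=_[_]_10#111#   (Q,_)→(P,1,right)
state=P head=-1 tape=_1[_]10#111#   (P,_)→(Q,_,right)
state=Q head=0 tape=_1_[1]0#111#   (Q,1)→(Q,_,left)
state=Q head=-1 tape=_1[_]_0#111#   (Q,_)→(P,1,right)
state=P head=0 tape=_11[_]0#111#   (P,_)→(Q,_,right)
state=Q head=1 tape=_11_[0]#111#   (Q,0)→(Q,#,left)
state=Q head=0 tape=_11[_]##111#   (Q,_)→(P,1,right)
state=P head=1 tape=_111[#]#111#   (P,#)→(P,#,left)
state=P head=0 tape=_11[1]##111#   (P,1)→(Q,0,left)
state=Q head=-1 tape=_1[1]0##111#   (Q,1)→(Q,_,left)
state=Q head=-2 tape=_[1]_0##111#   (Q,1)→(Q,_,left)
state=Q head=-3 tape=[_]__0##111#   (Q,_)→(P,1,right)
state=P head=-2 tape=1[_]_0##111#   (P,_)→(Q,_,right)
state=Q head=-1 tape=1_[_]0##111#   (Q,_)→(P,1,right)
state=P head=0 tape=1_1[0]##111#   (P,0)→(Q,1,left)
state=Q head=-1 tape=1_[1]1##111#   (Q,1)→(Q,_,left)
state=Q head=-2 tape=1[_]_1##111#   (Q,_)→(P,1,right)
state=P head=-1 tape=11[_]1##111#   (P,_)→(Q,_,right)
state=Q head=0 tape=11_[1]##111#   (Q,1)→(Q,_,left)
state=Q head=-1 tape=11[_]_##111#   (Q,_)→(P,1,right)
state=P head=0 tape=111[_]##111#   (P,_)→(Q,_,right)
state=Q head=1 tape=111_[#]#111#
The non-blank tape span at halt is 111_##111#.

111_##111#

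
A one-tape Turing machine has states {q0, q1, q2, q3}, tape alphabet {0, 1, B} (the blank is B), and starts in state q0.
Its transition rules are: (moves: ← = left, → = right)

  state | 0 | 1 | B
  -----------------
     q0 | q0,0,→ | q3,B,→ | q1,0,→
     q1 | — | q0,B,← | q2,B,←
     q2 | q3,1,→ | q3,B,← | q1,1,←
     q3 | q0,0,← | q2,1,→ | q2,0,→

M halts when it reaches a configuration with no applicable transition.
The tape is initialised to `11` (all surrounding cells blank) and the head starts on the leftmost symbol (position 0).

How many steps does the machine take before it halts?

13

state=q0 head=0 tape=[1]1B   (q0,1)→(q3,B,→)
state=q3 head=1 tape=B[1]B   (q3,1)→(q2,1,→)
state=q2 head=2 tape=B1[B]   (q2,B)→(q1,1,←)
state=q1 head=1 tape=B[1]1   (q1,1)→(q0,B,←)
state=q0 head=0 tape=[B]B1   (q0,B)→(q1,0,→)
state=q1 head=1 tape=0[B]1   (q1,B)→(q2,B,←)
state=q2 head=0 tape=[0]B1   (q2,0)→(q3,1,→)
state=q3 head=1 tape=1[B]1   (q3,B)→(q2,0,→)
state=q2 head=2 tape=10[1]   (q2,1)→(q3,B,←)
state=q3 head=1 tape=1[0]B   (q3,0)→(q0,0,←)
state=q0 head=0 tape=[1]0B   (q0,1)→(q3,B,→)
state=q3 head=1 tape=B[0]B   (q3,0)→(q0,0,←)
state=q0 head=0 tape=[B]0B   (q0,B)→(q1,0,→)
state=q1 head=1 tape=0[0]B
M halts after 13 transitions.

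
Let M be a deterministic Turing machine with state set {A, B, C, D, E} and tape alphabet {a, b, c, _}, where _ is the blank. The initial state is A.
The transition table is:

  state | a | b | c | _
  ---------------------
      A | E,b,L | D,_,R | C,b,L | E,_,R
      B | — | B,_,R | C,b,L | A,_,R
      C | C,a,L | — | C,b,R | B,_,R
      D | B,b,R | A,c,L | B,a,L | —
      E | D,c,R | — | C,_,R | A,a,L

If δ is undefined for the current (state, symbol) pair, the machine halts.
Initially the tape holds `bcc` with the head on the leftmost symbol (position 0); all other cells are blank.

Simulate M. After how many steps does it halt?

22

state=A head=0 tape=_[b]cc____   (A,b)→(D,_,R)
state=D head=1 tape=__[c]c____   (D,c)→(B,a,L)
state=B head=0 tape=_[_]ac____   (B,_)→(A,_,R)
state=A head=1 tape=__[a]c____   (A,a)→(E,b,L)
state=E head=0 tape=_[_]bc____   (E,_)→(A,a,L)
state=A head=-1 tape=[_]abc____   (A,_)→(E,_,R)
state=E head=0 tape=_[a]bc____   (E,a)→(D,c,R)
state=D head=1 tape=_c[b]c____   (D,b)→(A,c,L)
state=A head=0 tape=_[c]cc____   (A,c)→(C,b,L)
state=C head=-1 tape=[_]bcc____   (C,_)→(B,_,R)
state=B head=0 tape=_[b]cc____   (B,b)→(B,_,R)
state=B head=1 tape=__[c]c____   (B,c)→(C,b,L)
state=C head=0 tape=_[_]bc____   (C,_)→(B,_,R)
state=B head=1 tape=__[b]c____   (B,b)→(B,_,R)
state=B head=2 tape=___[c]____   (B,c)→(C,b,L)
state=C head=1 tape=__[_]b____   (C,_)→(B,_,R)
state=B head=2 tape=___[b]____   (B,b)→(B,_,R)
state=B head=3 tape=____[_]___   (B,_)→(A,_,R)
state=A head=4 tape=_____[_]__   (A,_)→(E,_,R)
state=E head=5 tape=______[_]_   (E,_)→(A,a,L)
state=A head=4 tape=_____[_]a_   (A,_)→(E,_,R)
state=E head=5 tape=______[a]_   (E,a)→(D,c,R)
state=D head=6 tape=______c[_]
M halts after 22 transitions.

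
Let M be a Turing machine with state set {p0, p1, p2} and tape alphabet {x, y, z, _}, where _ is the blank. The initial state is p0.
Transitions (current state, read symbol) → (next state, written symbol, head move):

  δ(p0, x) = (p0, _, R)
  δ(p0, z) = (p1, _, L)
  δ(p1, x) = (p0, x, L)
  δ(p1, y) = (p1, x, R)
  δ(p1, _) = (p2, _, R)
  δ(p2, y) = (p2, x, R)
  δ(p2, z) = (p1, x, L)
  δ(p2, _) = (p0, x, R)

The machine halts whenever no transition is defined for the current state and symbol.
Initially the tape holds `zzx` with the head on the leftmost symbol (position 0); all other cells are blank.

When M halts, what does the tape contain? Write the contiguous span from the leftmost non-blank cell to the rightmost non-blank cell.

p0 | _[z]zx   read z → write _, move L, go to p1
p1 | [_]_zx   read _ → write _, move R, go to p2
p2 | _[_]zx   read _ → write x, move R, go to p0
p0 | _x[z]x   read z → write _, move L, go to p1
p1 | _[x]_x   read x → write x, move L, go to p0
p0 | [_]x_x
The non-blank tape span at halt is x_x.

x_x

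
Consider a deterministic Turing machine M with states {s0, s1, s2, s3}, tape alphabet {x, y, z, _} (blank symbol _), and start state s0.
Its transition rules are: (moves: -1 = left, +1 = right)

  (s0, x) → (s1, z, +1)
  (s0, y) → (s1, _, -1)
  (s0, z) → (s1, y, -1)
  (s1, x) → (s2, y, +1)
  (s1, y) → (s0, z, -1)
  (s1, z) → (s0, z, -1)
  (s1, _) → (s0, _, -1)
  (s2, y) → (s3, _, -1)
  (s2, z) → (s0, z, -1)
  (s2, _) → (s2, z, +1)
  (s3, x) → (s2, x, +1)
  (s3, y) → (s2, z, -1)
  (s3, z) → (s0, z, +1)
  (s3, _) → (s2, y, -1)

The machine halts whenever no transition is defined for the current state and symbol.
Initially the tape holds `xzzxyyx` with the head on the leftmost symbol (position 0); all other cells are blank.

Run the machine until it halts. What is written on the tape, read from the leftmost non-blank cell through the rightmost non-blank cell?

state=s0 head=0 tape=__[x]zzxyyx   (s0,x)→(s1,z,+1)
state=s1 head=1 tape=__z[z]zxyyx   (s1,z)→(s0,z,-1)
state=s0 head=0 tape=__[z]zzxyyx   (s0,z)→(s1,y,-1)
state=s1 head=-1 tape=_[_]yzzxyyx   (s1,_)→(s0,_,-1)
state=s0 head=-2 tape=[_]_yzzxyyx
The non-blank tape span at halt is yzzxyyx.

yzzxyyx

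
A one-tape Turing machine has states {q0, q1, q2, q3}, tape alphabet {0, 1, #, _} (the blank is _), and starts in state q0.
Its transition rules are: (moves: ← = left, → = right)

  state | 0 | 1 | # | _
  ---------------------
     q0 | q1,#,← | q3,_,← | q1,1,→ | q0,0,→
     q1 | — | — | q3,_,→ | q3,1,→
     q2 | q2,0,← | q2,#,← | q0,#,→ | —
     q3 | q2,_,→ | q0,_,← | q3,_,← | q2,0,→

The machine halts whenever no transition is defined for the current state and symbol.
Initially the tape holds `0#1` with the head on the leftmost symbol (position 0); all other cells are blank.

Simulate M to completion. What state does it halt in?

q1

state=q0 head=0 tape=__[0]#1   (q0,0)→(q1,#,←)
state=q1 head=-1 tape=_[_]##1   (q1,_)→(q3,1,→)
state=q3 head=0 tape=_1[#]#1   (q3,#)→(q3,_,←)
state=q3 head=-1 tape=_[1]_#1   (q3,1)→(q0,_,←)
state=q0 head=-2 tape=[_]__#1   (q0,_)→(q0,0,→)
state=q0 head=-1 tape=0[_]_#1   (q0,_)→(q0,0,→)
state=q0 head=0 tape=00[_]#1   (q0,_)→(q0,0,→)
state=q0 head=1 tape=000[#]1   (q0,#)→(q1,1,→)
state=q1 head=2 tape=0001[1]
No transition is defined for (q1, 1); M halts in state q1.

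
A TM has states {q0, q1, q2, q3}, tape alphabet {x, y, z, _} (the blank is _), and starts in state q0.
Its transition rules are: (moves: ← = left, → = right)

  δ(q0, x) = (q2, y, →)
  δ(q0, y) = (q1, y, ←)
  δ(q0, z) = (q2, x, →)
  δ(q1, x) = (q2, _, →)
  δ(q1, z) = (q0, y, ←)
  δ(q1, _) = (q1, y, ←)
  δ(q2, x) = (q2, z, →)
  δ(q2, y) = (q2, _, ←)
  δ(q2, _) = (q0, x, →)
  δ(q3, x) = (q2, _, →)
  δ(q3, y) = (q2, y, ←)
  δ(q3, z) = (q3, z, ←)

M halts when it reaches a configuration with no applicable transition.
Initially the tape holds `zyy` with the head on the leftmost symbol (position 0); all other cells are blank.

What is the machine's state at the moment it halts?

q0 | [z]yy   read z → write x, move →, go to q2
q2 | x[y]y   read y → write _, move ←, go to q2
q2 | [x]_y   read x → write z, move →, go to q2
q2 | z[_]y   read _ → write x, move →, go to q0
q0 | zx[y]   read y → write y, move ←, go to q1
q1 | z[x]y   read x → write _, move →, go to q2
q2 | z_[y]   read y → write _, move ←, go to q2
q2 | z[_]_   read _ → write x, move →, go to q0
q0 | zx[_]
No transition is defined for (q0, _); M halts in state q0.

q0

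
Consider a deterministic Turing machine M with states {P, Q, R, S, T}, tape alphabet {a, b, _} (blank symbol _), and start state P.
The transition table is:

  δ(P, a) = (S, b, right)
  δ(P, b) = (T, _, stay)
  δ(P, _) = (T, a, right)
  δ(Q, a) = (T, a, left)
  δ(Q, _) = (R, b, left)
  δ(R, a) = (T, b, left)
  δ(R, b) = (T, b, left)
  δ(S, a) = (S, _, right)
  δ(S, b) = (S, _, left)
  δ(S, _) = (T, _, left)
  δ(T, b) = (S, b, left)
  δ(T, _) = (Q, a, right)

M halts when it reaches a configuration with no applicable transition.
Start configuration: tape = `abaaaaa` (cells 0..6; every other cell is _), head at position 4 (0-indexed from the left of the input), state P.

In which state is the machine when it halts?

state=P head=4 tape=abaa[a]aa_   (P,a)→(S,b,right)
state=S head=5 tape=abaab[a]a_   (S,a)→(S,_,right)
state=S head=6 tape=abaab_[a]_   (S,a)→(S,_,right)
state=S head=7 tape=abaab__[_]   (S,_)→(T,_,left)
state=T head=6 tape=abaab_[_]_   (T,_)→(Q,a,right)
state=Q head=7 tape=abaab_a[_]   (Q,_)→(R,b,left)
state=R head=6 tape=abaab_[a]b   (R,a)→(T,b,left)
state=T head=5 tape=abaab[_]bb   (T,_)→(Q,a,right)
state=Q head=6 tape=abaaba[b]b
No transition is defined for (Q, b); M halts in state Q.

Q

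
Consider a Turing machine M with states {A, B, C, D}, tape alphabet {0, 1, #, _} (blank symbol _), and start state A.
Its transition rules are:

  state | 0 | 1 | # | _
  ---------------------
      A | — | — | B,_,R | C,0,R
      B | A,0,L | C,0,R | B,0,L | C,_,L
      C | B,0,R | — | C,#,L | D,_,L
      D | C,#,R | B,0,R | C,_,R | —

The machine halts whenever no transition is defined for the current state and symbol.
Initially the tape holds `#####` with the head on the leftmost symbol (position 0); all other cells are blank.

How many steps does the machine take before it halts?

4

state=A head=0 tape=__[#]####   (A,#)→(B,_,R)
state=B head=1 tape=___[#]###   (B,#)→(B,0,L)
state=B head=0 tape=__[_]0###   (B,_)→(C,_,L)
state=C head=-1 tape=_[_]_0###   (C,_)→(D,_,L)
state=D head=-2 tape=[_]__0###
M halts after 4 transitions.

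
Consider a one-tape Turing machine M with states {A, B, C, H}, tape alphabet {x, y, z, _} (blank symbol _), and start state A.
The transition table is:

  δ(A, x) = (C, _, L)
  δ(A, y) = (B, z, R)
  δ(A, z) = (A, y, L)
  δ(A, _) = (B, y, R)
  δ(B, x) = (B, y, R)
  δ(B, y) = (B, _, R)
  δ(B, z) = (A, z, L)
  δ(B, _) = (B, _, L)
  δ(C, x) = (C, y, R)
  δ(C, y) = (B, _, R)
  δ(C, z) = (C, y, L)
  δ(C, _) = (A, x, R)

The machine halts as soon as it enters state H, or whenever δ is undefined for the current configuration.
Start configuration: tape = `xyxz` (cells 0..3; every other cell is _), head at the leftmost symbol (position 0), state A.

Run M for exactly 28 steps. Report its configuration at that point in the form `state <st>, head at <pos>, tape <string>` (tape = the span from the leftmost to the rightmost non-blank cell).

state B, head at 2, tape xz_yz

A | _[x]yxz   read x → write _, move L, go to C
C | [_]_yxz   read _ → write x, move R, go to A
A | x[_]yxz   read _ → write y, move R, go to B
B | xy[y]xz   read y → write _, move R, go to B
B | xy_[x]z   read x → write y, move R, go to B
B | xy_y[z]   read z → write z, move L, go to A
A | xy_[y]z   read y → write z, move R, go to B
B | xy_z[z]   read z → write z, move L, go to A
A | xy_[z]z   read z → write y, move L, go to A
A | xy[_]yz   read _ → write y, move R, go to B
B | xyy[y]z   read y → write _, move R, go to B
B | xyy_[z]   read z → write z, move L, go to A
A | xyy[_]z   read _ → write y, move R, go to B
B | xyyy[z]   read z → write z, move L, go to A
A | xyy[y]z   read y → write z, move R, go to B
B | xyyz[z]   read z → write z, move L, go to A
A | xyy[z]z   read z → write y, move L, go to A
A | xy[y]yz   read y → write z, move R, go to B
B | xyz[y]z   read y → write _, move R, go to B
B | xyz_[z]   read z → write z, move L, go to A
A | xyz[_]z   read _ → write y, move R, go to B
B | xyzy[z]   read z → write z, move L, go to A
A | xyz[y]z   read y → write z, move R, go to B
B | xyzz[z]   read z → write z, move L, go to A
A | xyz[z]z   read z → write y, move L, go to A
A | xy[z]yz   read z → write y, move L, go to A
A | x[y]yyz   read y → write z, move R, go to B
B | xz[y]yz   read y → write _, move R, go to B
B | xz_[y]z
After 28 steps: state B, head at 2, tape xz_yz.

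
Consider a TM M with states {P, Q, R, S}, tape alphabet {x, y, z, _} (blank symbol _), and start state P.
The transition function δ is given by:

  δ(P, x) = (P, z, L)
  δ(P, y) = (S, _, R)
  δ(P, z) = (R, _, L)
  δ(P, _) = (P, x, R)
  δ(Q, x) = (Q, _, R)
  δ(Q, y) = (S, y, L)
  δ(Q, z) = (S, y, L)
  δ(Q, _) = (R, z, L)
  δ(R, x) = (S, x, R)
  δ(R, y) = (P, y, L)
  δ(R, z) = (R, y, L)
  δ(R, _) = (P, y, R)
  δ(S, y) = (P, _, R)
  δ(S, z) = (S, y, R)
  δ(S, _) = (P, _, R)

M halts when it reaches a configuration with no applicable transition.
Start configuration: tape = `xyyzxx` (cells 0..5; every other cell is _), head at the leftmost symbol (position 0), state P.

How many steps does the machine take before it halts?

15

state=P head=0 tape=_[x]yyzxx   (P,x)→(P,z,L)
state=P head=-1 tape=[_]zyyzxx   (P,_)→(P,x,R)
state=P head=0 tape=x[z]yyzxx   (P,z)→(R,_,L)
state=R head=-1 tape=[x]_yyzxx   (R,x)→(S,x,R)
state=S head=0 tape=x[_]yyzxx   (S,_)→(P,_,R)
state=P head=1 tape=x_[y]yzxx   (P,y)→(S,_,R)
state=S head=2 tape=x__[y]zxx   (S,y)→(P,_,R)
state=P head=3 tape=x___[z]xx   (P,z)→(R,_,L)
state=R head=2 tape=x__[_]_xx   (R,_)→(P,y,R)
state=P head=3 tape=x__y[_]xx   (P,_)→(P,x,R)
state=P head=4 tape=x__yx[x]x   (P,x)→(P,z,L)
state=P head=3 tape=x__y[x]zx   (P,x)→(P,z,L)
state=P head=2 tape=x__[y]zzx   (P,y)→(S,_,R)
state=S head=3 tape=x___[z]zx   (S,z)→(S,y,R)
state=S head=4 tape=x___y[z]x   (S,z)→(S,y,R)
state=S head=5 tape=x___yy[x]
M halts after 15 transitions.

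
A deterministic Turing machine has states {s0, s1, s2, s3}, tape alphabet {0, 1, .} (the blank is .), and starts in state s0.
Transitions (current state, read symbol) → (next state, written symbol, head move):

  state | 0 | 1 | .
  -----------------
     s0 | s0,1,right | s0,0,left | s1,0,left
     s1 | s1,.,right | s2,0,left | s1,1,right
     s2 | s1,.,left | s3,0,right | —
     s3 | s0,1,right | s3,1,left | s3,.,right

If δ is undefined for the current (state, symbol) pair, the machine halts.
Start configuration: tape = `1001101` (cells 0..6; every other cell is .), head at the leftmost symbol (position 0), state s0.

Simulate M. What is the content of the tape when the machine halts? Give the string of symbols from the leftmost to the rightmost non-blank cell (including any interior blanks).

s0 | ..[1]001101   read 1 → write 0, move left, go to s0
s0 | .[.]0001101   read . → write 0, move left, go to s1
s1 | [.]00001101   read . → write 1, move right, go to s1
s1 | 1[0]0001101   read 0 → write ., move right, go to s1
s1 | 1.[0]001101   read 0 → write ., move right, go to s1
s1 | 1..[0]01101   read 0 → write ., move right, go to s1
s1 | 1...[0]1101   read 0 → write ., move right, go to s1
s1 | 1....[1]101   read 1 → write 0, move left, go to s2
s2 | 1...[.]0101
The non-blank tape span at halt is 1....0101.

1....0101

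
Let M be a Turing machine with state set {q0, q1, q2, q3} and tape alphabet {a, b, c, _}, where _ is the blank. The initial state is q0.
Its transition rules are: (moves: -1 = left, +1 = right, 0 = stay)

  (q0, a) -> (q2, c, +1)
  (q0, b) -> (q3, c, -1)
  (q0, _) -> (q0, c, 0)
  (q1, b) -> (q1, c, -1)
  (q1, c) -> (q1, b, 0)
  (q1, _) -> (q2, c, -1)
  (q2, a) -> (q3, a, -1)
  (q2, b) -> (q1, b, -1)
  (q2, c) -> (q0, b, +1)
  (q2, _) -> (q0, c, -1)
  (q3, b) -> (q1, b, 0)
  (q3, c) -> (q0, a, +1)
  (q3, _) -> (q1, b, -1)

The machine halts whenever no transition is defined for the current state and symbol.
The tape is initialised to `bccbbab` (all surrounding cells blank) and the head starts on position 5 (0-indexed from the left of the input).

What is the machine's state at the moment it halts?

q0 | ___bccbb[a]b   read a → write c, move +1, go to q2
q2 | ___bccbbc[b]   read b → write b, move -1, go to q1
q1 | ___bccbb[c]b   read c → write b, move 0, go to q1
q1 | ___bccbb[b]b   read b → write c, move -1, go to q1
q1 | ___bccb[b]cb   read b → write c, move -1, go to q1
q1 | ___bcc[b]ccb   read b → write c, move -1, go to q1
q1 | ___bc[c]cccb   read c → write b, move 0, go to q1
q1 | ___bc[b]cccb   read b → write c, move -1, go to q1
q1 | ___b[c]ccccb   read c → write b, move 0, go to q1
q1 | ___b[b]ccccb   read b → write c, move -1, go to q1
q1 | ___[b]cccccb   read b → write c, move -1, go to q1
q1 | __[_]ccccccb   read _ → write c, move -1, go to q2
q2 | _[_]cccccccb   read _ → write c, move -1, go to q0
q0 | [_]ccccccccb   read _ → write c, move 0, go to q0
q0 | [c]ccccccccb
No transition is defined for (q0, c); M halts in state q0.

q0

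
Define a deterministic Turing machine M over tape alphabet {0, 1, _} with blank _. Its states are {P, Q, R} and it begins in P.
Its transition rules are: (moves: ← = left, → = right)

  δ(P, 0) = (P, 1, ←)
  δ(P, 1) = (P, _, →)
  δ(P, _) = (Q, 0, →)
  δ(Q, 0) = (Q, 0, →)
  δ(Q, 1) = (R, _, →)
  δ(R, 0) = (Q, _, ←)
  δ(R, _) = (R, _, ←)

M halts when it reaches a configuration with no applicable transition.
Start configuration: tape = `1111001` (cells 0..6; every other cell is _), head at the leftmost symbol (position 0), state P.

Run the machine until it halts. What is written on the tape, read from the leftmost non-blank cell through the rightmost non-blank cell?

P | [1]111001   read 1 → write _, move →, go to P
P | _[1]11001   read 1 → write _, move →, go to P
P | __[1]1001   read 1 → write _, move →, go to P
P | ___[1]001   read 1 → write _, move →, go to P
P | ____[0]01   read 0 → write 1, move ←, go to P
P | ___[_]101   read _ → write 0, move →, go to Q
Q | ___0[1]01   read 1 → write _, move →, go to R
R | ___0_[0]1   read 0 → write _, move ←, go to Q
Q | ___0[_]_1
The non-blank tape span at halt is 0__1.

0__1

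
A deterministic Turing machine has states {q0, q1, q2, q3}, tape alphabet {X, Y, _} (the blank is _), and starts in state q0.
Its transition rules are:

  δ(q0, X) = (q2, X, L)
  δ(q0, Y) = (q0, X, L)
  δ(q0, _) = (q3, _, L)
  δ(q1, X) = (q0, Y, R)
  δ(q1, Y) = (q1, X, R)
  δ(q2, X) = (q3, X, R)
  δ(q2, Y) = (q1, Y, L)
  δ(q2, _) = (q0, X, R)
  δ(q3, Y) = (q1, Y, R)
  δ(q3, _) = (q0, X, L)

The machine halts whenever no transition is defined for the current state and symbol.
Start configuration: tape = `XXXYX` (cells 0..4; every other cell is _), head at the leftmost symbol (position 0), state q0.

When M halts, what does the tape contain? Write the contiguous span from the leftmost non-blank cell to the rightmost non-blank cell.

XXXXYX

q0 | _[X]XXYX   read X → write X, move L, go to q2
q2 | [_]XXXYX   read _ → write X, move R, go to q0
q0 | X[X]XXYX   read X → write X, move L, go to q2
q2 | [X]XXXYX   read X → write X, move R, go to q3
q3 | X[X]XXYX
The non-blank tape span at halt is XXXXYX.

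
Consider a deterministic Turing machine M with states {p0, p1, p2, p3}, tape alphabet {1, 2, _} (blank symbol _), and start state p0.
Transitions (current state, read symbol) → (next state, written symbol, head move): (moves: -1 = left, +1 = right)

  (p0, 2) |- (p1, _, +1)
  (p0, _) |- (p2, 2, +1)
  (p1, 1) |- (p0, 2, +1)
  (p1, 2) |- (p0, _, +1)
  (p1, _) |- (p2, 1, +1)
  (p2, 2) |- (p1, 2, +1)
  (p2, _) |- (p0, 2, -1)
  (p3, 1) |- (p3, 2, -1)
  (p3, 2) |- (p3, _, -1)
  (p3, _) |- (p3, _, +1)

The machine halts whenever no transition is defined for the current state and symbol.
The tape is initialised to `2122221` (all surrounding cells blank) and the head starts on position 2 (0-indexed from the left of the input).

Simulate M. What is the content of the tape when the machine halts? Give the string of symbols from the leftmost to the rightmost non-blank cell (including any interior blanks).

state=p0 head=2 tape=21[2]2221   (p0,2)→(p1,_,+1)
state=p1 head=3 tape=21_[2]221   (p1,2)→(p0,_,+1)
state=p0 head=4 tape=21__[2]21   (p0,2)→(p1,_,+1)
state=p1 head=5 tape=21___[2]1   (p1,2)→(p0,_,+1)
state=p0 head=6 tape=21____[1]
The non-blank tape span at halt is 21____1.

21____1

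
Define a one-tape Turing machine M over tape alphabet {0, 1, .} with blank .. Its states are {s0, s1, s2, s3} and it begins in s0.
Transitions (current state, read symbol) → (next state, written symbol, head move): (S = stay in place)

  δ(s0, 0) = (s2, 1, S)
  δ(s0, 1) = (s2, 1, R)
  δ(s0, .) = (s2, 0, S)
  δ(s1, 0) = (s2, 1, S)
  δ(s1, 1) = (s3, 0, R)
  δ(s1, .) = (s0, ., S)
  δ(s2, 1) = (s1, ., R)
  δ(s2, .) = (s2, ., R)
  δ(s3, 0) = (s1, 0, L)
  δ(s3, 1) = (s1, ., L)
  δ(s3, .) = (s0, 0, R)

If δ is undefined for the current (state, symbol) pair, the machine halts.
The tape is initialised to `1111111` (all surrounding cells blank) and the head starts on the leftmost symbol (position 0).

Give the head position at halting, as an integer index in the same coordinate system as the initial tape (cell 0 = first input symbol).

state=s0 head=0 tape=[1]111111   (s0,1)→(s2,1,R)
state=s2 head=1 tape=1[1]11111   (s2,1)→(s1,.,R)
state=s1 head=2 tape=1.[1]1111   (s1,1)→(s3,0,R)
state=s3 head=3 tape=1.0[1]111   (s3,1)→(s1,.,L)
state=s1 head=2 tape=1.[0].111   (s1,0)→(s2,1,S)
state=s2 head=2 tape=1.[1].111   (s2,1)→(s1,.,R)
state=s1 head=3 tape=1..[.]111   (s1,.)→(s0,.,S)
state=s0 head=3 tape=1..[.]111   (s0,.)→(s2,0,S)
state=s2 head=3 tape=1..[0]111
At halt the head is at cell 3.

3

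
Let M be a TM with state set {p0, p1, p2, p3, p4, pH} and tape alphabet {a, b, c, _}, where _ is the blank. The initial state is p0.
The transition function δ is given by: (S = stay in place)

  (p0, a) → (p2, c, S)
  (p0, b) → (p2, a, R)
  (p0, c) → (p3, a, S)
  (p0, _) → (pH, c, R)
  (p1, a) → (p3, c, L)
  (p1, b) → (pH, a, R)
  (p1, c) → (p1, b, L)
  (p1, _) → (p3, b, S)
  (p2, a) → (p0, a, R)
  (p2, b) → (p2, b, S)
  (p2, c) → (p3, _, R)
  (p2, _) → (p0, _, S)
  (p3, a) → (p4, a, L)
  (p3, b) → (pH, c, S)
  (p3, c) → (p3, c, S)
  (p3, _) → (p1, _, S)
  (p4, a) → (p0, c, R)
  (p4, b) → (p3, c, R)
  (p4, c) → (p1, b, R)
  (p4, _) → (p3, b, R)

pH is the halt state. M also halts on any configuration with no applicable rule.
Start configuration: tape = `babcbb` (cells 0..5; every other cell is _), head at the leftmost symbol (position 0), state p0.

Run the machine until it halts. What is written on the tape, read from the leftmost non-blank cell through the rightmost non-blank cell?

state=p0 head=0 tape=[b]abcbb   (p0,b)→(p2,a,R)
state=p2 head=1 tape=a[a]bcbb   (p2,a)→(p0,a,R)
state=p0 head=2 tape=aa[b]cbb   (p0,b)→(p2,a,R)
state=p2 head=3 tape=aaa[c]bb   (p2,c)→(p3,_,R)
state=p3 head=4 tape=aaa_[b]b   (p3,b)→(pH,c,S)
state=pH head=4 tape=aaa_[c]b
The non-blank tape span at halt is aaa_cb.

aaa_cb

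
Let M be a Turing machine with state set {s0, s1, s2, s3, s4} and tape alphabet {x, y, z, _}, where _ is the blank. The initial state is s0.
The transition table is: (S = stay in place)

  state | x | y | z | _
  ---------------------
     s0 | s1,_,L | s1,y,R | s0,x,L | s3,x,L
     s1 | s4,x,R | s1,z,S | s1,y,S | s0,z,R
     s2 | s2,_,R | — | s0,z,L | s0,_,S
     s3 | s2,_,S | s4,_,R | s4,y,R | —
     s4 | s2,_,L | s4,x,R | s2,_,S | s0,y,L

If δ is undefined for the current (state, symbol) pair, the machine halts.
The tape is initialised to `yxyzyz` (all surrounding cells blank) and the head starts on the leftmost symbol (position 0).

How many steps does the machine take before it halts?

s0 | _[y]xyzyz   read y → write y, move R, go to s1
s1 | _y[x]yzyz   read x → write x, move R, go to s4
s4 | _yx[y]zyz   read y → write x, move R, go to s4
s4 | _yxx[z]yz   read z → write _, move S, go to s2
s2 | _yxx[_]yz   read _ → write _, move S, go to s0
s0 | _yxx[_]yz   read _ → write x, move L, go to s3
s3 | _yx[x]xyz   read x → write _, move S, go to s2
s2 | _yx[_]xyz   read _ → write _, move S, go to s0
s0 | _yx[_]xyz   read _ → write x, move L, go to s3
s3 | _y[x]xxyz   read x → write _, move S, go to s2
s2 | _y[_]xxyz   read _ → write _, move S, go to s0
s0 | _y[_]xxyz   read _ → write x, move L, go to s3
s3 | _[y]xxxyz   read y → write _, move R, go to s4
s4 | __[x]xxyz   read x → write _, move L, go to s2
s2 | _[_]_xxyz   read _ → write _, move S, go to s0
s0 | _[_]_xxyz   read _ → write x, move L, go to s3
s3 | [_]x_xxyz
M halts after 16 transitions.

16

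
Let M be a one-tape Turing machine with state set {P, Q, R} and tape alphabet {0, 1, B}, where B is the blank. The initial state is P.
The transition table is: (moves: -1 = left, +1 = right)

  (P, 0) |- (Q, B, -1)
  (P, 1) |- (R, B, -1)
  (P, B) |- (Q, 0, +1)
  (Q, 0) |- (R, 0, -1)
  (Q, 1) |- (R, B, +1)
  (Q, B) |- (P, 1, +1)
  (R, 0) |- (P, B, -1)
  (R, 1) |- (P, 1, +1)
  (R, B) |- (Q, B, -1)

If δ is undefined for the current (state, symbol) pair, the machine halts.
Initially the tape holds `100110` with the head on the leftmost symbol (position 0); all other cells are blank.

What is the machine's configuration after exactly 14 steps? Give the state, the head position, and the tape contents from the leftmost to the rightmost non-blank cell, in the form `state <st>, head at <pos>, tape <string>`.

state=P head=0 tape=BB[1]00110   (P,1)→(R,B,-1)
state=R head=-1 tape=B[B]B00110   (R,B)→(Q,B,-1)
state=Q head=-2 tape=[B]BB00110   (Q,B)→(P,1,+1)
state=P head=-1 tape=1[B]B00110   (P,B)→(Q,0,+1)
state=Q head=0 tape=10[B]00110   (Q,B)→(P,1,+1)
state=P head=1 tape=101[0]0110   (P,0)→(Q,B,-1)
state=Q head=0 tape=10[1]B0110   (Q,1)→(R,B,+1)
state=R head=1 tape=10B[B]0110   (R,B)→(Q,B,-1)
state=Q head=0 tape=10[B]B0110   (Q,B)→(P,1,+1)
state=P head=1 tape=101[B]0110   (P,B)→(Q,0,+1)
state=Q head=2 tape=1010[0]110   (Q,0)→(R,0,-1)
state=R head=1 tape=101[0]0110   (R,0)→(P,B,-1)
state=P head=0 tape=10[1]B0110   (P,1)→(R,B,-1)
state=R head=-1 tape=1[0]BB0110   (R,0)→(P,B,-1)
state=P head=-2 tape=[1]BBB0110
After 14 steps: state P, head at -2, tape 1BBB0110.

state P, head at -2, tape 1BBB0110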